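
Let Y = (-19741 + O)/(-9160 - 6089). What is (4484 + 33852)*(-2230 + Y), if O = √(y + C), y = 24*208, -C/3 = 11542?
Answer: -1302869239744/15249 - 38336*I*√29634/15249 ≈ -8.544e+7 - 432.77*I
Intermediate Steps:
C = -34626 (C = -3*11542 = -34626)
y = 4992
O = I*√29634 (O = √(4992 - 34626) = √(-29634) = I*√29634 ≈ 172.15*I)
Y = 19741/15249 - I*√29634/15249 (Y = (-19741 + I*√29634)/(-9160 - 6089) = (-19741 + I*√29634)/(-15249) = (-19741 + I*√29634)*(-1/15249) = 19741/15249 - I*√29634/15249 ≈ 1.2946 - 0.011289*I)
(4484 + 33852)*(-2230 + Y) = (4484 + 33852)*(-2230 + (19741/15249 - I*√29634/15249)) = 38336*(-33985529/15249 - I*√29634/15249) = -1302869239744/15249 - 38336*I*√29634/15249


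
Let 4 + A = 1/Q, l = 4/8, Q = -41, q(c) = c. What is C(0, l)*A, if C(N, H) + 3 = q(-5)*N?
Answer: 495/41 ≈ 12.073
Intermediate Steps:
l = 1/2 (l = 4*(1/8) = 1/2 ≈ 0.50000)
C(N, H) = -3 - 5*N
A = -165/41 (A = -4 + 1/(-41) = -4 - 1/41 = -165/41 ≈ -4.0244)
C(0, l)*A = (-3 - 5*0)*(-165/41) = (-3 + 0)*(-165/41) = -3*(-165/41) = 495/41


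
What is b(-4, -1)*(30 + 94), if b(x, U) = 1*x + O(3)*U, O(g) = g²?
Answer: -1612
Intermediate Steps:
b(x, U) = x + 9*U (b(x, U) = 1*x + 3²*U = x + 9*U)
b(-4, -1)*(30 + 94) = (-4 + 9*(-1))*(30 + 94) = (-4 - 9)*124 = -13*124 = -1612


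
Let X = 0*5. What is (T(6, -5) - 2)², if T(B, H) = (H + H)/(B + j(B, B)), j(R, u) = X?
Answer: 121/9 ≈ 13.444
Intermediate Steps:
X = 0
j(R, u) = 0
T(B, H) = 2*H/B (T(B, H) = (H + H)/(B + 0) = (2*H)/B = 2*H/B)
(T(6, -5) - 2)² = (2*(-5)/6 - 2)² = (2*(-5)*(⅙) - 2)² = (-5/3 - 2)² = (-11/3)² = 121/9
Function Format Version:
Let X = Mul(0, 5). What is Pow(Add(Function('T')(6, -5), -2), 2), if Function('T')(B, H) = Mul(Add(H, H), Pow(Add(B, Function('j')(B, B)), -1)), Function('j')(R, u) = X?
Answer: Rational(121, 9) ≈ 13.444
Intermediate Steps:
X = 0
Function('j')(R, u) = 0
Function('T')(B, H) = Mul(2, H, Pow(B, -1)) (Function('T')(B, H) = Mul(Add(H, H), Pow(Add(B, 0), -1)) = Mul(Mul(2, H), Pow(B, -1)) = Mul(2, H, Pow(B, -1)))
Pow(Add(Function('T')(6, -5), -2), 2) = Pow(Add(Mul(2, -5, Pow(6, -1)), -2), 2) = Pow(Add(Mul(2, -5, Rational(1, 6)), -2), 2) = Pow(Add(Rational(-5, 3), -2), 2) = Pow(Rational(-11, 3), 2) = Rational(121, 9)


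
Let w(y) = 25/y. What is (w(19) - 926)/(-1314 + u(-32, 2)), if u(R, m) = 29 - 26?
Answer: 17569/24909 ≈ 0.70533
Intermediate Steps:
u(R, m) = 3
(w(19) - 926)/(-1314 + u(-32, 2)) = (25/19 - 926)/(-1314 + 3) = (25*(1/19) - 926)/(-1311) = (25/19 - 926)*(-1/1311) = -17569/19*(-1/1311) = 17569/24909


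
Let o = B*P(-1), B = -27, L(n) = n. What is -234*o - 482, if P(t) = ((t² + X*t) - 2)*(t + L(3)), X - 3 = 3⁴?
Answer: -1074542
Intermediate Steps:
X = 84 (X = 3 + 3⁴ = 3 + 81 = 84)
P(t) = (3 + t)*(-2 + t² + 84*t) (P(t) = ((t² + 84*t) - 2)*(t + 3) = (-2 + t² + 84*t)*(3 + t) = (3 + t)*(-2 + t² + 84*t))
o = 4590 (o = -27*(-6 + (-1)³ + 87*(-1)² + 250*(-1)) = -27*(-6 - 1 + 87*1 - 250) = -27*(-6 - 1 + 87 - 250) = -27*(-170) = 4590)
-234*o - 482 = -234*4590 - 482 = -1074060 - 482 = -1074542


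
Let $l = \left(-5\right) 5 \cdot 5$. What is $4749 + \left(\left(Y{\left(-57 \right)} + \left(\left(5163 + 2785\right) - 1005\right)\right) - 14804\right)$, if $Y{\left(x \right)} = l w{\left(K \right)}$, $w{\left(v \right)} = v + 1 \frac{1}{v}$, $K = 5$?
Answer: $-3762$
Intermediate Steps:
$l = -125$ ($l = \left(-25\right) 5 = -125$)
$w{\left(v \right)} = v + \frac{1}{v}$
$Y{\left(x \right)} = -650$ ($Y{\left(x \right)} = - 125 \left(5 + \frac{1}{5}\right) = \left(-125\right) \frac{26}{5} = -650$)
$4749 + \left(\left(Y{\left(-57 \right)} + \left(\left(5163 + 2785\right) - 1005\right)\right) - 14804\right) = 4749 + \left(\left(-650 + \left(\left(5163 + 2785\right) - 1005\right)\right) - 14804\right) = 4749 + \left(\left(-650 + \left(7948 - 1005\right)\right) - 14804\right) = 4749 + \left(\left(-650 + 6943\right) - 14804\right) = 4749 + \left(6293 - 14804\right) = 4749 - 8511 = -3762$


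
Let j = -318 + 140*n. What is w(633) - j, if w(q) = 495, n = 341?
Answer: -46927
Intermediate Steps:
j = 47422 (j = -318 + 140*341 = -318 + 47740 = 47422)
w(633) - j = 495 - 1*47422 = 495 - 47422 = -46927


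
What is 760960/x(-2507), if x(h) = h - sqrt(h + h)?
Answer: -760960/2509 + 760960*I*sqrt(5014)/6290063 ≈ -303.29 + 8.5664*I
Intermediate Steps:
x(h) = h - sqrt(2)*sqrt(h) (x(h) = h - sqrt(2*h) = h - sqrt(2)*sqrt(h))
760960/x(-2507) = 760960/(-2507 - sqrt(2)*sqrt(-2507)) = 760960/(-2507 - sqrt(2)*I*sqrt(2507)) = 760960/(-2507 - I*sqrt(5014))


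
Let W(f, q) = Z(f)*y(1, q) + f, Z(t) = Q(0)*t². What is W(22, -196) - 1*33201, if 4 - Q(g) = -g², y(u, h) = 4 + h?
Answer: -404891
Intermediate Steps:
Q(g) = 4 + g² (Q(g) = 4 - (-1)*g² = 4 + g²)
Z(t) = 4*t² (Z(t) = (4 + 0²)*t² = (4 + 0)*t² = 4*t²)
W(f, q) = f + 4*f²*(4 + q) (W(f, q) = (4*f²)*(4 + q) + f = 4*f²*(4 + q) + f = f + 4*f²*(4 + q))
W(22, -196) - 1*33201 = 22*(1 + 4*22*(4 - 196)) - 1*33201 = 22*(1 + 4*22*(-192)) - 33201 = 22*(1 - 16896) - 33201 = 22*(-16895) - 33201 = -371690 - 33201 = -404891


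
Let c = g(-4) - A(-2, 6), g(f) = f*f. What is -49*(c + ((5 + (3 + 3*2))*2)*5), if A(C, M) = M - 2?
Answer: -7448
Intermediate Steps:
g(f) = f²
A(C, M) = -2 + M
c = 12 (c = (-4)² - (-2 + 6) = 16 - 1*4 = 16 - 4 = 12)
-49*(c + ((5 + (3 + 3*2))*2)*5) = -49*(12 + ((5 + (3 + 3*2))*2)*5) = -49*(12 + ((5 + (3 + 6))*2)*5) = -49*(12 + ((5 + 9)*2)*5) = -49*(12 + (14*2)*5) = -49*(12 + 28*5) = -49*(12 + 140) = -49*152 = -7448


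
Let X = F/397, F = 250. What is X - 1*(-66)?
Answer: 26452/397 ≈ 66.630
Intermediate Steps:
X = 250/397 ≈ 0.62972
X - 1*(-66) = 250/397 - 1*(-66) = 250/397 + 66 = 26452/397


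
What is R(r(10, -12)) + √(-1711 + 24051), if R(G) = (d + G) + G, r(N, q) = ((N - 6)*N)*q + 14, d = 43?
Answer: -889 + 2*√5585 ≈ -739.53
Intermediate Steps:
r(N, q) = 14 + N*q*(-6 + N) (r(N, q) = ((-6 + N)*N)*q + 14 = (N*(-6 + N))*q + 14 = N*q*(-6 + N) + 14 = 14 + N*q*(-6 + N))
R(G) = 43 + 2*G (R(G) = (43 + G) + G = 43 + 2*G)
R(r(10, -12)) + √(-1711 + 24051) = (43 + 2*(14 - 12*10² - 6*10*(-12))) + √(-1711 + 24051) = (43 + 2*(14 - 12*100 + 720)) + √22340 = (43 + 2*(14 - 1200 + 720)) + 2*√5585 = (43 + 2*(-466)) + 2*√5585 = (43 - 932) + 2*√5585 = -889 + 2*√5585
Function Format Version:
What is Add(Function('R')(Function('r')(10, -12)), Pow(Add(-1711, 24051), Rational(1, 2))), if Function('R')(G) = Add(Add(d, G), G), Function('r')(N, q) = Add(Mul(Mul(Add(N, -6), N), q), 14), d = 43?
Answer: Add(-889, Mul(2, Pow(5585, Rational(1, 2)))) ≈ -739.53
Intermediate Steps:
Function('r')(N, q) = Add(14, Mul(N, q, Add(-6, N))) (Function('r')(N, q) = Add(Mul(Mul(Add(-6, N), N), q), 14) = Add(Mul(Mul(N, Add(-6, N)), q), 14) = Add(Mul(N, q, Add(-6, N)), 14) = Add(14, Mul(N, q, Add(-6, N))))
Function('R')(G) = Add(43, Mul(2, G)) (Function('R')(G) = Add(Add(43, G), G) = Add(43, Mul(2, G)))
Add(Function('R')(Function('r')(10, -12)), Pow(Add(-1711, 24051), Rational(1, 2))) = Add(Add(43, Mul(2, Add(14, Mul(-12, Pow(10, 2)), Mul(-6, 10, -12)))), Pow(Add(-1711, 24051), Rational(1, 2))) = Add(Add(43, Mul(2, Add(14, Mul(-12, 100), 720))), Pow(22340, Rational(1, 2))) = Add(Add(43, Mul(2, Add(14, -1200, 720))), Mul(2, Pow(5585, Rational(1, 2)))) = Add(Add(43, Mul(2, -466)), Mul(2, Pow(5585, Rational(1, 2)))) = Add(Add(43, -932), Mul(2, Pow(5585, Rational(1, 2)))) = Add(-889, Mul(2, Pow(5585, Rational(1, 2))))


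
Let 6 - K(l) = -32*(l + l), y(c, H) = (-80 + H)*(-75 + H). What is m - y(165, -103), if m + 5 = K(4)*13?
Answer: -29173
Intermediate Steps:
K(l) = 6 + 64*l (K(l) = 6 - (-32)*(l + l) = 6 - (-32)*2*l = 6 - (-64)*l = 6 + 64*l)
m = 3401 (m = -5 + (6 + 64*4)*13 = -5 + (6 + 256)*13 = -5 + 262*13 = -5 + 3406 = 3401)
m - y(165, -103) = 3401 - (6000 + (-103)² - 155*(-103)) = 3401 - (6000 + 10609 + 15965) = 3401 - 1*32574 = 3401 - 32574 = -29173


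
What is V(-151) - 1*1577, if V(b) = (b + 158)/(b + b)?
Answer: -476261/302 ≈ -1577.0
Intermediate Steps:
V(b) = (158 + b)/(2*b) (V(b) = (158 + b)/((2*b)) = (158 + b)*(1/(2*b)) = (158 + b)/(2*b))
V(-151) - 1*1577 = (1/2)*(158 - 151)/(-151) - 1*1577 = (1/2)*(-1/151)*7 - 1577 = -7/302 - 1577 = -476261/302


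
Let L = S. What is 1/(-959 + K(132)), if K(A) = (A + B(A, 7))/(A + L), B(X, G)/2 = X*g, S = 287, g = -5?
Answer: -419/403009 ≈ -0.0010397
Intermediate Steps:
B(X, G) = -10*X (B(X, G) = 2*(X*(-5)) = 2*(-5*X) = -10*X)
L = 287
K(A) = -9*A/(287 + A) (K(A) = (A - 10*A)/(A + 287) = (-9*A)/(287 + A) = -9*A/(287 + A))
1/(-959 + K(132)) = 1/(-959 - 9*132/(287 + 132)) = 1/(-959 - 9*132/419) = 1/(-959 - 9*132*1/419) = 1/(-959 - 1188/419) = 1/(-403009/419) = -419/403009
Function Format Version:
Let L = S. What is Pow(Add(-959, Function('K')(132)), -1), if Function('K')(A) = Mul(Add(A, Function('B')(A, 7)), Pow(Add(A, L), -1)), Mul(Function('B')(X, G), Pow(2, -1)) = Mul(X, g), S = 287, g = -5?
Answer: Rational(-419, 403009) ≈ -0.0010397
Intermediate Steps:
Function('B')(X, G) = Mul(-10, X) (Function('B')(X, G) = Mul(2, Mul(X, -5)) = Mul(2, Mul(-5, X)) = Mul(-10, X))
L = 287
Function('K')(A) = Mul(-9, A, Pow(Add(287, A), -1)) (Function('K')(A) = Mul(Add(A, Mul(-10, A)), Pow(Add(A, 287), -1)) = Mul(Mul(-9, A), Pow(Add(287, A), -1)) = Mul(-9, A, Pow(Add(287, A), -1)))
Pow(Add(-959, Function('K')(132)), -1) = Pow(Add(-959, Mul(-9, 132, Pow(Add(287, 132), -1))), -1) = Pow(Add(-959, Mul(-9, 132, Pow(419, -1))), -1) = Pow(Add(-959, Mul(-9, 132, Rational(1, 419))), -1) = Pow(Add(-959, Rational(-1188, 419)), -1) = Pow(Rational(-403009, 419), -1) = Rational(-419, 403009)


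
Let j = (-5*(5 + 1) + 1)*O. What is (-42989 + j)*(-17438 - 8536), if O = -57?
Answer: 1073661264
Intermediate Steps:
j = 1653 (j = (-5*(5 + 1) + 1)*(-57) = (-5*6 + 1)*(-57) = (-30 + 1)*(-57) = -29*(-57) = 1653)
(-42989 + j)*(-17438 - 8536) = (-42989 + 1653)*(-17438 - 8536) = -41336*(-25974) = 1073661264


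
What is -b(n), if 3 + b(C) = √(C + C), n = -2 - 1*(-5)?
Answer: 3 - √6 ≈ 0.55051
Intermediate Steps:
n = 3 (n = -2 + 5 = 3)
b(C) = -3 + √2*√C (b(C) = -3 + √(C + C) = -3 + √(2*C) = -3 + √2*√C)
-b(n) = -(-3 + √2*√3) = -(-3 + √6) = 3 - √6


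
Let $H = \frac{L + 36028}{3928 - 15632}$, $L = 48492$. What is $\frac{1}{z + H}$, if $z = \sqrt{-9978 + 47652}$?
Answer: $\frac{15456595}{80524642481} + \frac{6421107 \sqrt{4186}}{80524642481} \approx 0.0053511$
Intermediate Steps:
$H = - \frac{10565}{1463}$ ($H = \frac{48492 + 36028}{3928 - 15632} = \frac{84520}{-11704} = 84520 \left(- \frac{1}{11704}\right) = - \frac{10565}{1463} \approx -7.2215$)
$z = 3 \sqrt{4186}$ ($z = \sqrt{37674} = 3 \sqrt{4186} \approx 194.1$)
$\frac{1}{z + H} = \frac{1}{3 \sqrt{4186} - \frac{10565}{1463}} = \frac{1}{- \frac{10565}{1463} + 3 \sqrt{4186}}$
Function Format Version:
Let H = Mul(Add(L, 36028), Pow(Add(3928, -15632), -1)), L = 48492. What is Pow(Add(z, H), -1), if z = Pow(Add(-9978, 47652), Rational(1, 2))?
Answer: Add(Rational(15456595, 80524642481), Mul(Rational(6421107, 80524642481), Pow(4186, Rational(1, 2)))) ≈ 0.0053511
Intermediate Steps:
H = Rational(-10565, 1463) (H = Mul(Add(48492, 36028), Pow(Add(3928, -15632), -1)) = Mul(84520, Pow(-11704, -1)) = Mul(84520, Rational(-1, 11704)) = Rational(-10565, 1463) ≈ -7.2215)
z = Mul(3, Pow(4186, Rational(1, 2))) (z = Pow(37674, Rational(1, 2)) = Mul(3, Pow(4186, Rational(1, 2))) ≈ 194.10)
Pow(Add(z, H), -1) = Pow(Add(Mul(3, Pow(4186, Rational(1, 2))), Rational(-10565, 1463)), -1) = Pow(Add(Rational(-10565, 1463), Mul(3, Pow(4186, Rational(1, 2)))), -1)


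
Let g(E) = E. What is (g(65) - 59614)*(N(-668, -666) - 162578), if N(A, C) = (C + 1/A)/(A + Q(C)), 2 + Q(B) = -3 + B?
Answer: 8659482926682483/894452 ≈ 9.6813e+9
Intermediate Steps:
Q(B) = -5 + B (Q(B) = -2 + (-3 + B) = -5 + B)
N(A, C) = (C + 1/A)/(-5 + A + C) (N(A, C) = (C + 1/A)/(A + (-5 + C)) = (C + 1/A)/(-5 + A + C))
(g(65) - 59614)*(N(-668, -666) - 162578) = (65 - 59614)*((1 - 668*(-666))/((-668)*(-5 - 668 - 666)) - 162578) = -59549*(-1/668*(1 + 444888)/(-1339) - 162578) = -59549*(-1/668*(-1/1339)*444889 - 162578) = -59549*(444889/894452 - 162578) = -59549*(-145417772367/894452) = 8659482926682483/894452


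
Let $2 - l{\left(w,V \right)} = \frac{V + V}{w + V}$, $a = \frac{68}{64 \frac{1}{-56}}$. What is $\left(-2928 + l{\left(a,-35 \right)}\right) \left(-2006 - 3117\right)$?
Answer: $\frac{404829706}{27} \approx 1.4994 \cdot 10^{7}$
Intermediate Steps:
$a = - \frac{119}{2}$ ($a = \frac{68}{64 \left(- \frac{1}{56}\right)} = \frac{68}{- \frac{8}{7}} = 68 \left(- \frac{7}{8}\right) = - \frac{119}{2} \approx -59.5$)
$l{\left(w,V \right)} = 2 - \frac{2 V}{V + w}$ ($l{\left(w,V \right)} = 2 - \frac{V + V}{w + V} = 2 - \frac{2 V}{V + w}$)
$\left(-2928 + l{\left(a,-35 \right)}\right) \left(-2006 - 3117\right) = \left(-2928 + 2 \left(- \frac{119}{2}\right) \frac{1}{-35 - \frac{119}{2}}\right) \left(-2006 - 3117\right) = \left(-2928 + 2 \left(- \frac{119}{2}\right) \frac{1}{- \frac{189}{2}}\right) \left(-5123\right) = \left(-2928 + 2 \left(- \frac{119}{2}\right) \left(- \frac{2}{189}\right)\right) \left(-5123\right) = \left(-2928 + \frac{34}{27}\right) \left(-5123\right) = \left(- \frac{79022}{27}\right) \left(-5123\right) = \frac{404829706}{27}$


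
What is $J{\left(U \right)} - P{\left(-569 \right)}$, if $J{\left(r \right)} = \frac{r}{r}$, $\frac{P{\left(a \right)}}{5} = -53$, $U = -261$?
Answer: $266$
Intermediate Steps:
$P{\left(a \right)} = -265$ ($P{\left(a \right)} = 5 \left(-53\right) = -265$)
$J{\left(r \right)} = 1$
$J{\left(U \right)} - P{\left(-569 \right)} = 1 - -265 = 1 + 265 = 266$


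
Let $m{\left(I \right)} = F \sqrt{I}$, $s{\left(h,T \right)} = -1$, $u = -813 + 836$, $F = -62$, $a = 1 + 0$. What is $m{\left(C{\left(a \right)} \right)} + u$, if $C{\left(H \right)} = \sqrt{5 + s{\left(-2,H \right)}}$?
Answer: $23 - 62 \sqrt{2} \approx -64.681$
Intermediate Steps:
$a = 1$
$u = 23$
$C{\left(H \right)} = 2$ ($C{\left(H \right)} = \sqrt{5 - 1} = \sqrt{4} = 2$)
$m{\left(I \right)} = - 62 \sqrt{I}$
$m{\left(C{\left(a \right)} \right)} + u = - 62 \sqrt{2} + 23 = 23 - 62 \sqrt{2}$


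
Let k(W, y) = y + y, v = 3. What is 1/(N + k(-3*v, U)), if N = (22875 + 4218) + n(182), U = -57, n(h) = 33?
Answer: 1/27012 ≈ 3.7021e-5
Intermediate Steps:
N = 27126 (N = (22875 + 4218) + 33 = 27093 + 33 = 27126)
k(W, y) = 2*y
1/(N + k(-3*v, U)) = 1/(27126 + 2*(-57)) = 1/(27126 - 114) = 1/27012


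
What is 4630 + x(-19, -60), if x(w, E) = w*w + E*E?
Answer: 8591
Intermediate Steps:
x(w, E) = E² + w² (x(w, E) = w² + E² = E² + w²)
4630 + x(-19, -60) = 4630 + ((-60)² + (-19)²) = 4630 + (3600 + 361) = 4630 + 3961 = 8591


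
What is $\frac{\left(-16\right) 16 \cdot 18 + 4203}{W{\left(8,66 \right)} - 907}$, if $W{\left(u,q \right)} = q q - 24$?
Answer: $- \frac{81}{685} \approx -0.11825$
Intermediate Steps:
$W{\left(u,q \right)} = -24 + q^{2}$ ($W{\left(u,q \right)} = q^{2} - 24 = -24 + q^{2}$)
$\frac{\left(-16\right) 16 \cdot 18 + 4203}{W{\left(8,66 \right)} - 907} = \frac{\left(-16\right) 16 \cdot 18 + 4203}{\left(-24 + 66^{2}\right) - 907} = \frac{\left(-256\right) 18 + 4203}{\left(-24 + 4356\right) - 907} = \frac{-4608 + 4203}{4332 - 907} = - \frac{405}{3425} = \left(-405\right) \frac{1}{3425} = - \frac{81}{685}$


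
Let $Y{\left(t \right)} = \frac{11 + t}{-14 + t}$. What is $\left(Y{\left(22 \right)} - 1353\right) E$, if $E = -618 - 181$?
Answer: $\frac{8622009}{8} \approx 1.0778 \cdot 10^{6}$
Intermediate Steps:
$E = -799$ ($E = -618 - 181 = -799$)
$Y{\left(t \right)} = \frac{11 + t}{-14 + t}$
$\left(Y{\left(22 \right)} - 1353\right) E = \left(\frac{11 + 22}{-14 + 22} - 1353\right) \left(-799\right) = \left(\frac{1}{8} \cdot 33 - 1353\right) \left(-799\right) = \left(\frac{33}{8} - 1353\right) \left(-799\right) = \left(- \frac{10791}{8}\right) \left(-799\right) = \frac{8622009}{8}$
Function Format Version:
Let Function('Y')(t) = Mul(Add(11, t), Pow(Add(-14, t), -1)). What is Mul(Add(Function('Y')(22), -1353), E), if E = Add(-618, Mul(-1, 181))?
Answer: Rational(8622009, 8) ≈ 1.0778e+6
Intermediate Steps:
E = -799 (E = Add(-618, -181) = -799)
Function('Y')(t) = Mul(Pow(Add(-14, t), -1), Add(11, t))
Mul(Add(Function('Y')(22), -1353), E) = Mul(Add(Mul(Pow(Add(-14, 22), -1), Add(11, 22)), -1353), -799) = Mul(Add(Mul(Pow(8, -1), 33), -1353), -799) = Mul(Add(Mul(Rational(1, 8), 33), -1353), -799) = Mul(Add(Rational(33, 8), -1353), -799) = Mul(Rational(-10791, 8), -799) = Rational(8622009, 8)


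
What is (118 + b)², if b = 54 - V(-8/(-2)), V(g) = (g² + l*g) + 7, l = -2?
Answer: 24649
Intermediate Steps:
V(g) = 7 + g² - 2*g (V(g) = (g² - 2*g) + 7 = 7 + g² - 2*g)
b = 39 (b = 54 - (7 + (-8/(-2))² - (-16)/(-2)) = 54 - (7 + (-8*(-½))² - (-16)*(-1)/2) = 54 - (7 + 4² - 2*4) = 54 - (7 + 16 - 8) = 54 - 1*15 = 54 - 15 = 39)
(118 + b)² = (118 + 39)² = 157² = 24649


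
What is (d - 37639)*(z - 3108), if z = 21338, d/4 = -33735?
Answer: -3146115170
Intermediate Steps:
d = -134940 (d = 4*(-33735) = -134940)
(d - 37639)*(z - 3108) = (-134940 - 37639)*(21338 - 3108) = -172579*18230 = -3146115170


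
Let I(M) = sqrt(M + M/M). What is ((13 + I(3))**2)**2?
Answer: 50625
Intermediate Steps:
I(M) = sqrt(1 + M) (I(M) = sqrt(M + 1) = sqrt(1 + M))
((13 + I(3))**2)**2 = ((13 + sqrt(1 + 3))**2)**2 = ((13 + sqrt(4))**2)**2 = ((13 + 2)**2)**2 = (15**2)**2 = 225**2 = 50625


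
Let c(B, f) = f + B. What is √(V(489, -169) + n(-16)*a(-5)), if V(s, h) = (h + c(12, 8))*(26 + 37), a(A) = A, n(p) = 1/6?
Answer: I*√337962/6 ≈ 96.891*I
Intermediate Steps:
n(p) = ⅙
c(B, f) = B + f
V(s, h) = 1260 + 63*h (V(s, h) = (h + (12 + 8))*(26 + 37) = (h + 20)*63 = (20 + h)*63 = 1260 + 63*h)
√(V(489, -169) + n(-16)*a(-5)) = √((1260 + 63*(-169)) + (⅙)*(-5)) = √((1260 - 10647) - ⅚) = √(-9387 - ⅚) = √(-56327/6) = I*√337962/6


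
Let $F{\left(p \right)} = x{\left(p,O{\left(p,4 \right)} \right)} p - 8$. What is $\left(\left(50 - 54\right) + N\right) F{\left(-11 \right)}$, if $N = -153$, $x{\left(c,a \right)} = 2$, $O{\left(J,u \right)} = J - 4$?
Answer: $4710$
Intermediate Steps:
$O{\left(J,u \right)} = -4 + J$
$F{\left(p \right)} = -8 + 2 p$ ($F{\left(p \right)} = 2 p - 8 = -8 + 2 p$)
$\left(\left(50 - 54\right) + N\right) F{\left(-11 \right)} = \left(\left(50 - 54\right) - 153\right) \left(-8 + 2 \left(-11\right)\right) = \left(\left(50 - 54\right) - 153\right) \left(-8 - 22\right) = \left(-4 - 153\right) \left(-30\right) = \left(-157\right) \left(-30\right) = 4710$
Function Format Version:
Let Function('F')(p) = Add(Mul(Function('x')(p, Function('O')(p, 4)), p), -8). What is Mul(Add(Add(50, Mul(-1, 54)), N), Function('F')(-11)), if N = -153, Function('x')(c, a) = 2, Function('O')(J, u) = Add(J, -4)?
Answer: 4710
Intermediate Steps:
Function('O')(J, u) = Add(-4, J)
Function('F')(p) = Add(-8, Mul(2, p)) (Function('F')(p) = Add(Mul(2, p), -8) = Add(-8, Mul(2, p)))
Mul(Add(Add(50, Mul(-1, 54)), N), Function('F')(-11)) = Mul(Add(Add(50, Mul(-1, 54)), -153), Add(-8, Mul(2, -11))) = Mul(Add(Add(50, -54), -153), Add(-8, -22)) = Mul(Add(-4, -153), -30) = Mul(-157, -30) = 4710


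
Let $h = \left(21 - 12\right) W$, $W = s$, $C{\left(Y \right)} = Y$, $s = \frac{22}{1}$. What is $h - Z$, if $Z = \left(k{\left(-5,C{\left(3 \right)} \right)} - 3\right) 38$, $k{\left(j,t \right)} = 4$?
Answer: $160$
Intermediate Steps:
$s = 22$ ($s = 22 \cdot 1 = 22$)
$W = 22$
$h = 198$ ($h = \left(21 - 12\right) 22 = 9 \cdot 22 = 198$)
$Z = 38$ ($Z = \left(4 - 3\right) 38 = 1 \cdot 38 = 38$)
$h - Z = 198 - 38 = 160$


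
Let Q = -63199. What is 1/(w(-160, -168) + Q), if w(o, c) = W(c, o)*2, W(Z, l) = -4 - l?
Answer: -1/62887 ≈ -1.5902e-5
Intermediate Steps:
w(o, c) = -8 - 2*o (w(o, c) = (-4 - o)*2 = -8 - 2*o)
1/(w(-160, -168) + Q) = 1/((-8 - 2*(-160)) - 63199) = 1/((-8 + 320) - 63199) = 1/(312 - 63199) = 1/(-62887) = -1/62887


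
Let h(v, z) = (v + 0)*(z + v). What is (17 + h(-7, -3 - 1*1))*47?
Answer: 4418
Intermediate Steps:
h(v, z) = v*(v + z)
(17 + h(-7, -3 - 1*1))*47 = (17 - 7*(-7 + (-3 - 1*1)))*47 = (17 - 7*(-7 + (-3 - 1)))*47 = (17 - 7*(-7 - 4))*47 = (17 - 7*(-11))*47 = (17 + 77)*47 = 94*47 = 4418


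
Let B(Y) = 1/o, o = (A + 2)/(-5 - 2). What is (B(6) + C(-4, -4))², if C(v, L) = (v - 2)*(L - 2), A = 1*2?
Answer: 18769/16 ≈ 1173.1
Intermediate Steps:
A = 2
C(v, L) = (-2 + L)*(-2 + v) (C(v, L) = (-2 + v)*(-2 + L) = (-2 + L)*(-2 + v))
o = -4/7 (o = (2 + 2)/(-5 - 2) = 4/(-7) = 4*(-⅐) = -4/7 ≈ -0.57143)
B(Y) = -7/4 (B(Y) = 1/(-4/7) = -7/4)
(B(6) + C(-4, -4))² = (-7/4 + (4 - 2*(-4) - 2*(-4) - 4*(-4)))² = (-7/4 + (4 + 8 + 8 + 16))² = (-7/4 + 36)² = (137/4)² = 18769/16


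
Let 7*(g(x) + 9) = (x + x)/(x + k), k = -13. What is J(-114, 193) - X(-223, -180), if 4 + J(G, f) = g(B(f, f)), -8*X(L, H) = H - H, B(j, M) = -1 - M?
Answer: -18449/1449 ≈ -12.732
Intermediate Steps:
X(L, H) = 0 (X(L, H) = -(H - H)/8 = -⅛*0 = 0)
g(x) = -9 + 2*x/(7*(-13 + x)) (g(x) = -9 + ((x + x)/(x - 13))/7 = -9 + ((2*x)/(-13 + x))/7 = -9 + (2*x/(-13 + x))/7 = -9 + 2*x/(7*(-13 + x)))
J(G, f) = -4 + (880 + 61*f)/(7*(-14 - f)) (J(G, f) = -4 + (819 - 61*(-1 - f))/(7*(-13 + (-1 - f))) = -4 + (819 + (61 + 61*f))/(7*(-14 - f)) = -4 + (880 + 61*f)/(7*(-14 - f)))
J(-114, 193) - X(-223, -180) = (-1272 - 89*193)/(7*(14 + 193)) - 1*0 = (⅐)*(-1272 - 17177)/207 + 0 = (⅐)*(1/207)*(-18449) + 0 = -18449/1449 + 0 = -18449/1449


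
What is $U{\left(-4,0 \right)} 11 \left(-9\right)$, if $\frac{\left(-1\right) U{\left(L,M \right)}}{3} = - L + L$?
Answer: $0$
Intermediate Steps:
$U{\left(L,M \right)} = 0$ ($U{\left(L,M \right)} = - 3 \left(- L + L\right) = \left(-3\right) 0 = 0$)
$U{\left(-4,0 \right)} 11 \left(-9\right) = 0 \cdot 11 \left(-9\right) = 0 \left(-9\right) = 0$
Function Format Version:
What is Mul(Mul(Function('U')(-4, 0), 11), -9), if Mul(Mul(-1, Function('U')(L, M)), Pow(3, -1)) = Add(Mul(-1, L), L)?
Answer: 0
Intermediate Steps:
Function('U')(L, M) = 0 (Function('U')(L, M) = Mul(-3, Add(Mul(-1, L), L)) = Mul(-3, 0) = 0)
Mul(Mul(Function('U')(-4, 0), 11), -9) = Mul(Mul(0, 11), -9) = Mul(0, -9) = 0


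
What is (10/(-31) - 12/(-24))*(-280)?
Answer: -1540/31 ≈ -49.677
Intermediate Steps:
(10/(-31) - 12/(-24))*(-280) = (10*(-1/31) - 12*(-1/24))*(-280) = (-10/31 + ½)*(-280) = (11/62)*(-280) = -1540/31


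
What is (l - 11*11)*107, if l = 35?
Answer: -9202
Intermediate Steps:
(l - 11*11)*107 = (35 - 11*11)*107 = (35 - 121)*107 = -86*107 = -9202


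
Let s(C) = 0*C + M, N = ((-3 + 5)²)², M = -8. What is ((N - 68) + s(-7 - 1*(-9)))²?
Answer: 3600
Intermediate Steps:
N = 16 (N = (2²)² = 4² = 16)
s(C) = -8 (s(C) = 0*C - 8 = 0 - 8 = -8)
((N - 68) + s(-7 - 1*(-9)))² = ((16 - 68) - 8)² = (-52 - 8)² = (-60)² = 3600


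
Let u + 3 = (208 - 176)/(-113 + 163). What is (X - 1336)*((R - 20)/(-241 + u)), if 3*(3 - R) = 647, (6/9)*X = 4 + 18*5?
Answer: -10426375/9126 ≈ -1142.5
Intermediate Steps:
X = 141 (X = 3*(4 + 18*5)/2 = 3*(4 + 90)/2 = (3/2)*94 = 141)
R = -638/3 (R = 3 - ⅓*647 = 3 - 647/3 = -638/3 ≈ -212.67)
u = -59/25 (u = -3 + (208 - 176)/(-113 + 163) = -3 + 32/50 = -3 + 32*(1/50) = -3 + 16/25 = -59/25 ≈ -2.3600)
(X - 1336)*((R - 20)/(-241 + u)) = (141 - 1336)*((-638/3 - 20)/(-241 - 59/25)) = -(-834110)/(3*(-6084/25)) = -(-834110)*(-25)/(3*6084) = -1195*8725/9126 = -10426375/9126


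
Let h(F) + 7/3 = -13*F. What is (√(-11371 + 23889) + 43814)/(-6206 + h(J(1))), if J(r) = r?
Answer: -65721/9332 - 3*√12518/18664 ≈ -7.0605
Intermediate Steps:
h(F) = -7/3 - 13*F
(√(-11371 + 23889) + 43814)/(-6206 + h(J(1))) = (√(-11371 + 23889) + 43814)/(-6206 + (-7/3 - 13*1)) = (√12518 + 43814)/(-6206 + (-7/3 - 13)) = (43814 + √12518)/(-6206 - 46/3) = (43814 + √12518)/(-18664/3) = (43814 + √12518)*(-3/18664) = -65721/9332 - 3*√12518/18664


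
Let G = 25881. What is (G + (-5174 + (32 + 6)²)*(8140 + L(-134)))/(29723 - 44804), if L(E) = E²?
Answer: 97312199/15081 ≈ 6452.6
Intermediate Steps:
(G + (-5174 + (32 + 6)²)*(8140 + L(-134)))/(29723 - 44804) = (25881 + (-5174 + (32 + 6)²)*(8140 + (-134)²))/(29723 - 44804) = (25881 + (-5174 + 38²)*(8140 + 17956))/(-15081) = (25881 + (-5174 + 1444)*26096)*(-1/15081) = (25881 - 3730*26096)*(-1/15081) = (25881 - 97338080)*(-1/15081) = -97312199*(-1/15081) = 97312199/15081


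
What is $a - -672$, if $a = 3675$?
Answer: $4347$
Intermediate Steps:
$a - -672 = 3675 - -672 = 3675 + 672 = 4347$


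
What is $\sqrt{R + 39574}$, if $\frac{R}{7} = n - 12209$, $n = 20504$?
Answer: $\sqrt{97639} \approx 312.47$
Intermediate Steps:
$R = 58065$ ($R = 7 \left(20504 - 12209\right) = 7 \cdot 8295 = 58065$)
$\sqrt{R + 39574} = \sqrt{58065 + 39574} = \sqrt{97639}$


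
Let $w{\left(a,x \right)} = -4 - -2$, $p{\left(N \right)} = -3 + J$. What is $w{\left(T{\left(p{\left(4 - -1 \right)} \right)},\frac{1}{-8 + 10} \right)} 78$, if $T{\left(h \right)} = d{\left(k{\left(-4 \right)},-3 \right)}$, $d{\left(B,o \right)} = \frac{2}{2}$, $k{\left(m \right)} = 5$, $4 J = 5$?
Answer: $-156$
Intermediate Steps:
$J = \frac{5}{4}$ ($J = \frac{1}{4} \cdot 5 = \frac{5}{4} \approx 1.25$)
$p{\left(N \right)} = - \frac{7}{4}$ ($p{\left(N \right)} = -3 + \frac{5}{4} = - \frac{7}{4}$)
$d{\left(B,o \right)} = 1$ ($d{\left(B,o \right)} = 2 \cdot \frac{1}{2} = 1$)
$T{\left(h \right)} = 1$
$w{\left(a,x \right)} = -2$ ($w{\left(a,x \right)} = -4 + 2 = -2$)
$w{\left(T{\left(p{\left(4 - -1 \right)} \right)},\frac{1}{-8 + 10} \right)} 78 = \left(-2\right) 78 = -156$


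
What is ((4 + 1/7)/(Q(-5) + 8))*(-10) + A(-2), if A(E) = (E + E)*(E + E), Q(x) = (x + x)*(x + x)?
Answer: 5903/378 ≈ 15.616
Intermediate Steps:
Q(x) = 4*x² (Q(x) = (2*x)*(2*x) = 4*x²)
A(E) = 4*E² (A(E) = (2*E)*(2*E) = 4*E²)
((4 + 1/7)/(Q(-5) + 8))*(-10) + A(-2) = ((4 + 1/7)/(4*(-5)² + 8))*(-10) + 4*(-2)² = ((4 + ⅐)/(4*25 + 8))*(-10) + 4*4 = (29/(7*(100 + 8)))*(-10) + 16 = ((29/7)/108)*(-10) + 16 = ((29/7)*(1/108))*(-10) + 16 = (29/756)*(-10) + 16 = -145/378 + 16 = 5903/378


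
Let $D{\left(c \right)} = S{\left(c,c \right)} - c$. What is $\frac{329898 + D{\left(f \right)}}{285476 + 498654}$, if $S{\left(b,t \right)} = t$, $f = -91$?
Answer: $\frac{164949}{392065} \approx 0.42072$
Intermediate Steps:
$D{\left(c \right)} = 0$ ($D{\left(c \right)} = c - c = 0$)
$\frac{329898 + D{\left(f \right)}}{285476 + 498654} = \frac{329898 + 0}{285476 + 498654} = \frac{329898}{784130} = 329898 \cdot \frac{1}{784130} = \frac{164949}{392065}$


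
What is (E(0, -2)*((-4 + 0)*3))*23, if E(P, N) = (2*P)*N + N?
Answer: 552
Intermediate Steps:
E(P, N) = N + 2*N*P (E(P, N) = 2*N*P + N = N + 2*N*P)
(E(0, -2)*((-4 + 0)*3))*23 = ((-2*(1 + 2*0))*((-4 + 0)*3))*23 = ((-2*(1 + 0))*(-4*3))*23 = (-2*1*(-12))*23 = -2*(-12)*23 = 24*23 = 552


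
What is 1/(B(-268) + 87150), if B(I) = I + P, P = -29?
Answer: 1/86853 ≈ 1.1514e-5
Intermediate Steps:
B(I) = -29 + I (B(I) = I - 29 = -29 + I)
1/(B(-268) + 87150) = 1/((-29 - 268) + 87150) = 1/(-297 + 87150) = 1/86853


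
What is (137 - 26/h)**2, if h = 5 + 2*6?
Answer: 5303809/289 ≈ 18352.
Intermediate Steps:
h = 17 (h = 5 + 12 = 17)
(137 - 26/h)**2 = (137 - 26/17)**2 = (2303/17)**2 = 5303809/289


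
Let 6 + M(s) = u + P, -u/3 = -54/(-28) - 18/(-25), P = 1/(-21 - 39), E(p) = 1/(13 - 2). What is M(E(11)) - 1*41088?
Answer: -86314121/2100 ≈ -41102.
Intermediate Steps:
E(p) = 1/11
P = -1/60 (P = 1/(-60) = -1/60 ≈ -0.016667)
u = -2781/350 (u = -3*(-54/(-28) - 18/(-25)) = -3*(-54*(-1/28) - 18*(-1/25)) = -3*(27/14 + 18/25) = -3*927/350 = -2781/350 ≈ -7.9457)
M(s) = -29321/2100 (M(s) = -6 + (-2781/350 - 1/60) = -6 - 16721/2100 = -29321/2100)
M(E(11)) - 1*41088 = -29321/2100 - 1*41088 = -29321/2100 - 41088 = -86314121/2100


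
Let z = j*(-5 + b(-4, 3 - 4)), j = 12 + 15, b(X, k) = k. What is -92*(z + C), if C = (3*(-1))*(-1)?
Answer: 14628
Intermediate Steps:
C = 3 (C = -3*(-1) = 3)
j = 27
z = -162 (z = 27*(-5 + (3 - 4)) = 27*(-5 - 1) = 27*(-6) = -162)
-92*(z + C) = -92*(-162 + 3) = -92*(-159) = 14628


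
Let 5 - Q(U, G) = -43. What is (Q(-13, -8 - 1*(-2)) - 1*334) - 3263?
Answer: -3549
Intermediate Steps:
Q(U, G) = 48 (Q(U, G) = 5 - 1*(-43) = 5 + 43 = 48)
(Q(-13, -8 - 1*(-2)) - 1*334) - 3263 = (48 - 1*334) - 3263 = (48 - 334) - 3263 = -286 - 3263 = -3549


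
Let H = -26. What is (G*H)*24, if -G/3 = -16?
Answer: -29952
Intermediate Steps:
G = 48 (G = -3*(-16) = 48)
(G*H)*24 = (48*(-26))*24 = -1248*24 = -29952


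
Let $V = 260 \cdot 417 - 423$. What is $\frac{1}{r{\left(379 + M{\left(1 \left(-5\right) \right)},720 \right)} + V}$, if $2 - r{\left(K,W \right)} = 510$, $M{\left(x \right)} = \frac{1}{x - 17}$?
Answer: $\frac{1}{107489} \approx 9.3033 \cdot 10^{-6}$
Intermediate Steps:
$M{\left(x \right)} = \frac{1}{-17 + x}$
$r{\left(K,W \right)} = -508$ ($r{\left(K,W \right)} = 2 - 510 = -508$)
$V = 107997$ ($V = 108420 - 423 = 107997$)
$\frac{1}{r{\left(379 + M{\left(1 \left(-5\right) \right)},720 \right)} + V} = \frac{1}{-508 + 107997} = \frac{1}{107489}$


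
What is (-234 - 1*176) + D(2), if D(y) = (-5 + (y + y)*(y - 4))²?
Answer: -241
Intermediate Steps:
D(y) = (-5 + 2*y*(-4 + y))² (D(y) = (-5 + (2*y)*(-4 + y))² = (-5 + 2*y*(-4 + y))²)
(-234 - 1*176) + D(2) = (-234 - 1*176) + (5 - 2*2² + 8*2)² = (-234 - 176) + (5 - 2*4 + 16)² = -410 + (5 - 8 + 16)² = -410 + 13² = -410 + 169 = -241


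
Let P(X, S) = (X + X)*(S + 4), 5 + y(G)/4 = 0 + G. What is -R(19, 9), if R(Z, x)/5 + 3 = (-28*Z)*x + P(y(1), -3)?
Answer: 24115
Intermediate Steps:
y(G) = -20 + 4*G (y(G) = -20 + 4*(0 + G) = -20 + 4*G)
P(X, S) = 2*X*(4 + S) (P(X, S) = (2*X)*(4 + S) = 2*X*(4 + S))
R(Z, x) = -175 - 140*Z*x (R(Z, x) = -15 + 5*((-28*Z)*x + 2*(-20 + 4*1)*(4 - 3)) = -15 + 5*(-28*Z*x + 2*(-20 + 4)*1) = -15 + 5*(-28*Z*x + 2*(-16)*1) = -15 + 5*(-28*Z*x - 32) = -15 + 5*(-32 - 28*Z*x) = -15 + (-160 - 140*Z*x) = -175 - 140*Z*x)
-R(19, 9) = -(-175 - 140*19*9) = -(-175 - 23940) = -1*(-24115) = 24115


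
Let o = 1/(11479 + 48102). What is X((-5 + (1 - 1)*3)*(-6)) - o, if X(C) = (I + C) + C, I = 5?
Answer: 3872764/59581 ≈ 65.000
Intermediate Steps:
o = 1/59581 ≈ 1.6784e-5
X(C) = 5 + 2*C (X(C) = (5 + C) + C = 5 + 2*C)
X((-5 + (1 - 1)*3)*(-6)) - o = (5 + 2*((-5 + (1 - 1)*3)*(-6))) - 1*1/59581 = (5 + 2*((-5 + 0*3)*(-6))) - 1/59581 = (5 + 2*((-5 + 0)*(-6))) - 1/59581 = (5 + 2*(-5*(-6))) - 1/59581 = (5 + 2*30) - 1/59581 = (5 + 60) - 1/59581 = 65 - 1/59581 = 3872764/59581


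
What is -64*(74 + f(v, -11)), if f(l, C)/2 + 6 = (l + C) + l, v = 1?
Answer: -2816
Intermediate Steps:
f(l, C) = -12 + 2*C + 4*l (f(l, C) = -12 + 2*((l + C) + l) = -12 + 2*((C + l) + l) = -12 + 2*(C + 2*l) = -12 + (2*C + 4*l) = -12 + 2*C + 4*l)
-64*(74 + f(v, -11)) = -64*(74 + (-12 + 2*(-11) + 4*1)) = -64*(74 + (-12 - 22 + 4)) = -64*(74 - 30) = -64*44 = -2816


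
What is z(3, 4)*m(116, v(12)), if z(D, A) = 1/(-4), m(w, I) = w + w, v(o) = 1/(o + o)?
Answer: -58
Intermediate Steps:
v(o) = 1/(2*o)
m(w, I) = 2*w
z(D, A) = -¼
z(3, 4)*m(116, v(12)) = -116/2 = -¼*232 = -58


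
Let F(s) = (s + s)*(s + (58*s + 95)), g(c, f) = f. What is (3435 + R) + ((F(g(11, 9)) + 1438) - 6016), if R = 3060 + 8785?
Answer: 21970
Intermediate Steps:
F(s) = 2*s*(95 + 59*s) (F(s) = (2*s)*(s + (95 + 58*s)) = (2*s)*(95 + 59*s) = 2*s*(95 + 59*s))
R = 11845
(3435 + R) + ((F(g(11, 9)) + 1438) - 6016) = (3435 + 11845) + ((2*9*(95 + 59*9) + 1438) - 6016) = 15280 + ((2*9*(95 + 531) + 1438) - 6016) = 15280 + ((2*9*626 + 1438) - 6016) = 15280 + ((11268 + 1438) - 6016) = 15280 + (12706 - 6016) = 15280 + 6690 = 21970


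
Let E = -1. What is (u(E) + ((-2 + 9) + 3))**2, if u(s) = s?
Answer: 81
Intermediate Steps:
(u(E) + ((-2 + 9) + 3))**2 = (-1 + ((-2 + 9) + 3))**2 = (-1 + (7 + 3))**2 = (-1 + 10)**2 = 9**2 = 81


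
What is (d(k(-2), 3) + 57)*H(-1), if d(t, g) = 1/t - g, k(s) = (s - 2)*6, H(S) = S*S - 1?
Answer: 0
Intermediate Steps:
H(S) = -1 + S² (H(S) = S² - 1 = -1 + S²)
k(s) = -12 + 6*s (k(s) = (-2 + s)*6 = -12 + 6*s)
(d(k(-2), 3) + 57)*H(-1) = ((1/(-12 + 6*(-2)) - 1*3) + 57)*(-1 + (-1)²) = ((1/(-12 - 12) - 3) + 57)*(-1 + 1) = ((1/(-24) - 3) + 57)*0 = ((-1/24 - 3) + 57)*0 = (-73/24 + 57)*0 = (1295/24)*0 = 0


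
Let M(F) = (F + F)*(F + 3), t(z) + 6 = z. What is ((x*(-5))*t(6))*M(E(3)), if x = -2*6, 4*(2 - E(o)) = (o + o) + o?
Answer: 0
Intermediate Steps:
t(z) = -6 + z
E(o) = 2 - 3*o/4 (E(o) = 2 - ((o + o) + o)/4 = 2 - (2*o + o)/4 = 2 - 3*o/4)
x = -12
M(F) = 2*F*(3 + F) (M(F) = (2*F)*(3 + F) = 2*F*(3 + F))
((x*(-5))*t(6))*M(E(3)) = ((-12*(-5))*(-6 + 6))*(2*(2 - ¾*3)*(3 + (2 - ¾*3))) = (60*0)*(2*(2 - 9/4)*(3 + (2 - 9/4))) = 0*(2*(-¼)*(3 - ¼)) = 0*(2*(-¼)*(11/4)) = 0*(-11/8) = 0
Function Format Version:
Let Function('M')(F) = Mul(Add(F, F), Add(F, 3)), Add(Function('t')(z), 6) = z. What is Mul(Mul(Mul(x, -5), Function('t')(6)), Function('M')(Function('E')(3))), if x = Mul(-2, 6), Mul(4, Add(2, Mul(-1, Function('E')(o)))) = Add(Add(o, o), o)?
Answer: 0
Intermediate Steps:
Function('t')(z) = Add(-6, z)
Function('E')(o) = Add(2, Mul(Rational(-3, 4), o)) (Function('E')(o) = Add(2, Mul(Rational(-1, 4), Add(Add(o, o), o))) = Add(2, Mul(Rational(-1, 4), Add(Mul(2, o), o))) = Add(2, Mul(Rational(-1, 4), Mul(3, o))) = Add(2, Mul(Rational(-3, 4), o)))
x = -12
Function('M')(F) = Mul(2, F, Add(3, F)) (Function('M')(F) = Mul(Mul(2, F), Add(3, F)) = Mul(2, F, Add(3, F)))
Mul(Mul(Mul(x, -5), Function('t')(6)), Function('M')(Function('E')(3))) = Mul(Mul(Mul(-12, -5), Add(-6, 6)), Mul(2, Add(2, Mul(Rational(-3, 4), 3)), Add(3, Add(2, Mul(Rational(-3, 4), 3))))) = Mul(Mul(60, 0), Mul(2, Add(2, Rational(-9, 4)), Add(3, Add(2, Rational(-9, 4))))) = Mul(0, Mul(2, Rational(-1, 4), Add(3, Rational(-1, 4)))) = Mul(0, Mul(2, Rational(-1, 4), Rational(11, 4))) = Mul(0, Rational(-11, 8)) = 0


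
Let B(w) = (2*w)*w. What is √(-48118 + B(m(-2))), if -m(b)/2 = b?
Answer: I*√48086 ≈ 219.29*I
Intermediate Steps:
m(b) = -2*b
B(w) = 2*w²
√(-48118 + B(m(-2))) = √(-48118 + 2*(-2*(-2))²) = √(-48118 + 2*4²) = √(-48118 + 2*16) = √(-48118 + 32) = √(-48086) = I*√48086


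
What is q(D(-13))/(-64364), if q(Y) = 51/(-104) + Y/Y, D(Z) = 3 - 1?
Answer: -53/6693856 ≈ -7.9177e-6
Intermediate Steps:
D(Z) = 2
q(Y) = 53/104 (q(Y) = 51*(-1/104) + 1 = -51/104 + 1 = 53/104)
q(D(-13))/(-64364) = (53/104)/(-64364) = (53/104)*(-1/64364) = -53/6693856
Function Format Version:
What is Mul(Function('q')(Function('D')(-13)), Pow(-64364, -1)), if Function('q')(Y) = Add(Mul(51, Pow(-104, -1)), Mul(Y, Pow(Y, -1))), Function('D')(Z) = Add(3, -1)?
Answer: Rational(-53, 6693856) ≈ -7.9177e-6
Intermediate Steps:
Function('D')(Z) = 2
Function('q')(Y) = Rational(53, 104) (Function('q')(Y) = Add(Mul(51, Rational(-1, 104)), 1) = Add(Rational(-51, 104), 1) = Rational(53, 104))
Mul(Function('q')(Function('D')(-13)), Pow(-64364, -1)) = Mul(Rational(53, 104), Pow(-64364, -1)) = Mul(Rational(53, 104), Rational(-1, 64364)) = Rational(-53, 6693856)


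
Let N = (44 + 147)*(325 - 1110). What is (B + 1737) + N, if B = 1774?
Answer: -146424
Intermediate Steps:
N = -149935 (N = 191*(-785) = -149935)
(B + 1737) + N = (1774 + 1737) - 149935 = 3511 - 149935 = -146424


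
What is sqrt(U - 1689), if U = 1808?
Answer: sqrt(119) ≈ 10.909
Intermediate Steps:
sqrt(U - 1689) = sqrt(1808 - 1689) = sqrt(119)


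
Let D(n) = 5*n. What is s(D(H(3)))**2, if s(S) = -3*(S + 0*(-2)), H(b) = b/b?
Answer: 225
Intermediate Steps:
H(b) = 1
s(S) = -3*S (s(S) = -3*(S + 0) = -3*S)
s(D(H(3)))**2 = (-15)**2 = 225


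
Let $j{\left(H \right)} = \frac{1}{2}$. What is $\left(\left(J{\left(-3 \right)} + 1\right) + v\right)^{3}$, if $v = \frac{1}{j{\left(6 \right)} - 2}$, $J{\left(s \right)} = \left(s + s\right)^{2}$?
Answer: $\frac{1295029}{27} \approx 47964.0$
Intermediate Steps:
$J{\left(s \right)} = 4 s^{2}$ ($J{\left(s \right)} = \left(2 s\right)^{2} = 4 s^{2}$)
$j{\left(H \right)} = \frac{1}{2}$
$v = - \frac{2}{3}$ ($v = \frac{1}{\frac{1}{2} - 2} = \frac{1}{- \frac{3}{2}} = - \frac{2}{3} \approx -0.66667$)
$\left(\left(J{\left(-3 \right)} + 1\right) + v\right)^{3} = \left(\left(4 \left(-3\right)^{2} + 1\right) - \frac{2}{3}\right)^{3} = \left(\left(4 \cdot 9 + 1\right) - \frac{2}{3}\right)^{3} = \left(\left(36 + 1\right) - \frac{2}{3}\right)^{3} = \left(37 - \frac{2}{3}\right)^{3} = \left(\frac{109}{3}\right)^{3} = \frac{1295029}{27}$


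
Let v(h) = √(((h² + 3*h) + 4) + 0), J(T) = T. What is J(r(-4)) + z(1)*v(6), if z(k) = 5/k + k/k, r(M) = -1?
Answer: -1 + 6*√58 ≈ 44.695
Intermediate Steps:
z(k) = 1 + 5/k (z(k) = 5/k + 1 = 1 + 5/k)
v(h) = √(4 + h² + 3*h) (v(h) = √((4 + h² + 3*h) + 0) = √(4 + h² + 3*h))
J(r(-4)) + z(1)*v(6) = -1 + ((5 + 1)/1)*√(4 + 6² + 3*6) = -1 + (1*6)*√(4 + 36 + 18) = -1 + 6*√58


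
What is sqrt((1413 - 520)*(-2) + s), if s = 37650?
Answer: 2*sqrt(8966) ≈ 189.38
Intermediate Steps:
sqrt((1413 - 520)*(-2) + s) = sqrt((1413 - 520)*(-2) + 37650) = sqrt(893*(-2) + 37650) = sqrt(-1786 + 37650) = sqrt(35864) = 2*sqrt(8966)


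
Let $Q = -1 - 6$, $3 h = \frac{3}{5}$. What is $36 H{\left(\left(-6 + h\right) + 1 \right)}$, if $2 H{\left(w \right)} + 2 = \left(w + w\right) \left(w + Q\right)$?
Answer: $\frac{50076}{25} \approx 2003.0$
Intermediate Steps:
$h = \frac{1}{5}$ ($h = \frac{3 \cdot \frac{1}{5}}{3} = \frac{1}{3} \cdot \frac{3}{5} = \frac{1}{5} \approx 0.2$)
$Q = -7$ ($Q = -1 - 6 = -7$)
$H{\left(w \right)} = -1 + w \left(-7 + w\right)$ ($H{\left(w \right)} = -1 + \frac{\left(w + w\right) \left(w - 7\right)}{2} = -1 + \frac{2 w \left(-7 + w\right)}{2} = -1 + w \left(-7 + w\right)$)
$36 H{\left(\left(-6 + h\right) + 1 \right)} = 36 \left(-1 + \left(\left(-6 + \frac{1}{5}\right) + 1\right)^{2} - 7 \left(\left(-6 + \frac{1}{5}\right) + 1\right)\right) = 36 \left(-1 + \left(- \frac{29}{5} + 1\right)^{2} - 7 \left(- \frac{29}{5} + 1\right)\right) = 36 \left(-1 + \left(- \frac{24}{5}\right)^{2} - - \frac{168}{5}\right) = 36 \left(-1 + \frac{576}{25} + \frac{168}{5}\right) = 36 \cdot \frac{1391}{25} = \frac{50076}{25}$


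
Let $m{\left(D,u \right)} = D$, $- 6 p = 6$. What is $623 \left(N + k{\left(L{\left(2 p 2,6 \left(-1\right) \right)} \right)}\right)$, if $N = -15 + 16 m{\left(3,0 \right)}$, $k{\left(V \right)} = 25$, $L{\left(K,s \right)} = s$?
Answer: $36134$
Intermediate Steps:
$p = -1$ ($p = \left(- \frac{1}{6}\right) 6 = -1$)
$N = 33$ ($N = -15 + 16 \cdot 3 = -15 + 48 = 33$)
$623 \left(N + k{\left(L{\left(2 p 2,6 \left(-1\right) \right)} \right)}\right) = 623 \left(33 + 25\right) = 623 \cdot 58 = 36134$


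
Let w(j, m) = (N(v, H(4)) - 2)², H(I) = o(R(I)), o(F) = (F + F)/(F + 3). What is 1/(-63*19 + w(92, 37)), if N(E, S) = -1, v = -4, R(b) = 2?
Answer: -1/1188 ≈ -0.00084175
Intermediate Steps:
o(F) = 2*F/(3 + F) (o(F) = (2*F)/(3 + F) = 2*F/(3 + F))
H(I) = ⅘ (H(I) = 2*2/(3 + 2) = 2*2/5 = 2*2*(⅕) = ⅘)
w(j, m) = 9 (w(j, m) = (-1 - 2)² = (-3)² = 9)
1/(-63*19 + w(92, 37)) = 1/(-63*19 + 9) = 1/(-1197 + 9) = 1/(-1188) = -1/1188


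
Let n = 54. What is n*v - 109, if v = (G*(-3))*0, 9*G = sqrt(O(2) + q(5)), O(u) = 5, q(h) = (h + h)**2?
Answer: -109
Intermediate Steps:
q(h) = 4*h**2 (q(h) = (2*h)**2 = 4*h**2)
G = sqrt(105)/9 (G = sqrt(5 + 4*5**2)/9 = sqrt(5 + 4*25)/9 = sqrt(5 + 100)/9 = sqrt(105)/9 ≈ 1.1385)
v = 0 (v = ((sqrt(105)/9)*(-3))*0 = -sqrt(105)/3*0 = 0)
n*v - 109 = 54*0 - 109 = 0 - 109 = -109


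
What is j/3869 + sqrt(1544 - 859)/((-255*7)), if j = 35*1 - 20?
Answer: 15/3869 - sqrt(685)/1785 ≈ -0.010785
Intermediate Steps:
j = 15 (j = 35 - 20 = 15)
j/3869 + sqrt(1544 - 859)/((-255*7)) = 15/3869 + sqrt(1544 - 859)/((-255*7)) = 15*(1/3869) + sqrt(685)/(-1785) = 15/3869 + sqrt(685)*(-1/1785) = 15/3869 - sqrt(685)/1785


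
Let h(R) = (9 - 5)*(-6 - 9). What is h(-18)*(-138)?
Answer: 8280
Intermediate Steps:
h(R) = -60 (h(R) = 4*(-15) = -60)
h(-18)*(-138) = -60*(-138) = 8280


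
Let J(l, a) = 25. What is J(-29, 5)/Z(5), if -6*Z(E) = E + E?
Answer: -15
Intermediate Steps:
Z(E) = -E/3 (Z(E) = -(E + E)/6 = -E/3)
J(-29, 5)/Z(5) = 25/((-1/3*5)) = 25/(-5/3) = 25*(-3/5) = -15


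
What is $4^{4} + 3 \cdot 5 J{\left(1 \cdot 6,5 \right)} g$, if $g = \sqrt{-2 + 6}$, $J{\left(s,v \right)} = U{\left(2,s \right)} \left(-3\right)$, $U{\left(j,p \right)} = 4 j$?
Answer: $-464$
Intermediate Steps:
$J{\left(s,v \right)} = -24$ ($J{\left(s,v \right)} = 4 \cdot 2 \left(-3\right) = 8 \left(-3\right) = -24$)
$g = 2$ ($g = \sqrt{4} = 2$)
$4^{4} + 3 \cdot 5 J{\left(1 \cdot 6,5 \right)} g = 4^{4} + 3 \cdot 5 \left(-24\right) 2 = 256 + 15 \left(-24\right) 2 = 256 - 720 = -464$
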